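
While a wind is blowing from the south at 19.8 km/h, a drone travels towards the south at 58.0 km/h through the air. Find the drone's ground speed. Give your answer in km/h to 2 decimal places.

38.20 km/h

Taking east as x and north as y: velocity relative to the air = (0.000, -58.000) km/h; the air relative to ground = (0.000, 19.800) km/h.
Velocity relative to ground = (0.000, -58.000) + (0.000, 19.800) = (0.000, -38.200) km/h.
Speed = |(0.000, -38.200)| = 38.200 km/h.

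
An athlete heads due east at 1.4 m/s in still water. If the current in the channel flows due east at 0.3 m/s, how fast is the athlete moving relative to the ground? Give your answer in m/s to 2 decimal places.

Taking east as x and north as y: velocity relative to the water = (1.400, 0.000) m/s; the water relative to ground = (0.300, 0.000) m/s.
Velocity relative to ground = (1.400, 0.000) + (0.300, 0.000) = (1.700, 0.000) m/s.
Speed = |(1.700, 0.000)| = 1.700 m/s.

1.70 m/s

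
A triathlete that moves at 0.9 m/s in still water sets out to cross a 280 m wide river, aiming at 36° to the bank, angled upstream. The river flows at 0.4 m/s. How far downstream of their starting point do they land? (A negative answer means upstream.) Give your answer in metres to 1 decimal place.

-173.7 m

Perpendicular speed = 0.529 m/s; crossing time = 280 / 0.529 = 529.294 s.
Net downstream speed = -0.328 m/s.
Drift = -0.328 × 529.294 = -173.669 m (upstream).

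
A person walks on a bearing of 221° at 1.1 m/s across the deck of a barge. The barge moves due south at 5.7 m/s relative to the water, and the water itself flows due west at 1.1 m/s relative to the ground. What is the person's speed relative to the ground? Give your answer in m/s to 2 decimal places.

In east/north components (m/s): person relative to barge = (-0.722, -0.830); barge relative to water = (0.000, -5.700); water relative to ground = (-1.100, 0.000).
Sum = (-1.822, -6.530) m/s.
Speed = |(-1.822, -6.530)| = 6.780 m/s.

6.78 m/s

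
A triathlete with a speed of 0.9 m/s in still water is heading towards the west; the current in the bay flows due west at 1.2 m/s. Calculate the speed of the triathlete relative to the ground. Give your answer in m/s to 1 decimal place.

Taking east as x and north as y: velocity relative to the water = (-0.900, 0.000) m/s; the water relative to ground = (-1.200, 0.000) m/s.
Velocity relative to ground = (-0.900, 0.000) + (-1.200, 0.000) = (-2.100, 0.000) m/s.
Speed = |(-2.100, 0.000)| = 2.100 m/s.

2.1 m/s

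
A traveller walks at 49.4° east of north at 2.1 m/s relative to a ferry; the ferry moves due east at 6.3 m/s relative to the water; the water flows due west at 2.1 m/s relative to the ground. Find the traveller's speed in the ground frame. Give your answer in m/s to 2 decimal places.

5.95 m/s

In east/north components (m/s): traveller relative to ferry = (1.594, 1.367); ferry relative to water = (6.300, 0.000); water relative to ground = (-2.100, 0.000).
Sum = (5.794, 1.367) m/s.
Speed = |(5.794, 1.367)| = 5.953 m/s.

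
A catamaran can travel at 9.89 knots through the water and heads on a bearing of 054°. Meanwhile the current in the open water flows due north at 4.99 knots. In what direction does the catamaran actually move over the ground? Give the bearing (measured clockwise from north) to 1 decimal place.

Taking east as x and north as y: velocity relative to the water = (8.001, 5.813) knots; the water relative to ground = (0.000, 4.990) knots.
Velocity relative to ground = (8.001, 5.813) + (0.000, 4.990) = (8.001, 10.803) knots.
Bearing = atan2(8.00, 10.80) = 36.52° clockwise from north.

036.5°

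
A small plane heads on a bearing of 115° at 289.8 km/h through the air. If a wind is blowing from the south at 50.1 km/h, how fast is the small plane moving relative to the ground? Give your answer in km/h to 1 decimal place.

272.4 km/h

Taking east as x and north as y: velocity relative to the air = (262.648, -122.475) km/h; the air relative to ground = (0.000, 50.100) km/h.
Velocity relative to ground = (262.648, -122.475) + (0.000, 50.100) = (262.648, -72.375) km/h.
Speed = |(262.648, -72.375)| = 272.437 km/h.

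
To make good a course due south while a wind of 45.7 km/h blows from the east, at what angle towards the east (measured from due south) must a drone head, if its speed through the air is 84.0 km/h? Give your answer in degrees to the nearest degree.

The wind pushes perpendicular to the desired track; the heading must have a component into the wind equal to 45.7 km/h: 84.0 sin θ = 45.7.
sin θ = 0.5440, so θ = 32.960°.

33°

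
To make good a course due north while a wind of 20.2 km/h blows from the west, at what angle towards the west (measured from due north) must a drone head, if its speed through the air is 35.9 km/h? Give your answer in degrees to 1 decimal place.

34.2°

The wind pushes perpendicular to the desired track; the heading must have a component into the wind equal to 20.2 km/h: 35.9 sin θ = 20.2.
sin θ = 0.5627, so θ = 34.241°.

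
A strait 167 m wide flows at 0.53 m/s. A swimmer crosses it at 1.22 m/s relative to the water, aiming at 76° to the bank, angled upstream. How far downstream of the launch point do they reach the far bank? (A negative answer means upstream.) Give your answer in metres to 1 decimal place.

33.1 m

Perpendicular speed = 1.184 m/s; crossing time = 167 / 1.184 = 141.076 s.
Net downstream speed = 0.235 m/s.
Drift = 0.235 × 141.076 = 33.132 m (downstream).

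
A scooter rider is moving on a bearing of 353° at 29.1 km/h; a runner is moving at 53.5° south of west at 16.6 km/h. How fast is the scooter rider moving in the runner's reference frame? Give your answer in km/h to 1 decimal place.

42.7 km/h

Taking east as x and north as y: scooter rider velocity = (-3.546, 28.883) km/h; runner velocity = (-9.874, -13.344) km/h.
Velocity of scooter rider relative to runner = (-3.546, 28.883) − (-9.874, -13.344) = (6.328, 42.227) km/h.
Magnitude = |(6.328, 42.227)| = 42.699 km/h.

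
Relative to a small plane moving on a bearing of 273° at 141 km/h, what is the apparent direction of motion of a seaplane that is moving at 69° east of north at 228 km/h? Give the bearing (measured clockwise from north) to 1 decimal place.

Taking east as x and north as y: seaplane velocity = (212.856, 81.708) km/h; small plane velocity = (-140.807, 7.379) km/h.
Velocity of seaplane relative to small plane = (212.856, 81.708) − (-140.807, 7.379) = (353.663, 74.329) km/h.
Bearing = atan2(353.66, 74.33) = 78.13° clockwise from north.

078.1°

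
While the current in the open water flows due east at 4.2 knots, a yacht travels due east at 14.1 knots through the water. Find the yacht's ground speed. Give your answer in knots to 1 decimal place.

Taking east as x and north as y: velocity relative to the water = (14.100, 0.000) knots; the water relative to ground = (4.200, 0.000) knots.
Velocity relative to ground = (14.100, 0.000) + (4.200, 0.000) = (18.300, 0.000) knots.
Speed = |(18.300, 0.000)| = 18.300 knots.

18.3 knots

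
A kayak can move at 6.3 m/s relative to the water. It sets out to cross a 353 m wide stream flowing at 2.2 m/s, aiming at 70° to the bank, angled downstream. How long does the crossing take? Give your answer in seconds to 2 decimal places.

The component of the kayak's velocity perpendicular to the bank is 6.3 × sin 70° = 5.920 m/s.
The flow acts along the bank and has no component across it.
Time = 353 / 5.920 = 59.628 s.

59.63 s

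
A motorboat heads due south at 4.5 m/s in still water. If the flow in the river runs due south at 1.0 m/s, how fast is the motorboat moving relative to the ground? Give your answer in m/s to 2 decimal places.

5.50 m/s

Taking east as x and north as y: velocity relative to the water = (0.000, -4.500) m/s; the water relative to ground = (0.000, -1.000) m/s.
Velocity relative to ground = (0.000, -4.500) + (0.000, -1.000) = (0.000, -5.500) m/s.
Speed = |(0.000, -5.500)| = 5.500 m/s.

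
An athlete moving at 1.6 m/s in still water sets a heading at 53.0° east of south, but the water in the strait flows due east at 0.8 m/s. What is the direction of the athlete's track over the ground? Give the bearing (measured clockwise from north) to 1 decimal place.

114.9°

Taking east as x and north as y: velocity relative to the water = (1.278, -0.963) m/s; the water relative to ground = (0.800, 0.000) m/s.
Velocity relative to ground = (1.278, -0.963) + (0.800, 0.000) = (2.078, -0.963) m/s.
Bearing = atan2(2.08, -0.96) = 114.86° clockwise from north.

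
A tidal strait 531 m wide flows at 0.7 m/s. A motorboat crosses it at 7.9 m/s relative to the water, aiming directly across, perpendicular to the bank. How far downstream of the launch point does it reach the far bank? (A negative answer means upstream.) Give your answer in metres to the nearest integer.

47 m

Perpendicular speed = 7.900 m/s; crossing time = 531 / 7.900 = 67.215 s.
Net downstream speed = 0.700 m/s.
Drift = 0.700 × 67.215 = 47.051 m (downstream).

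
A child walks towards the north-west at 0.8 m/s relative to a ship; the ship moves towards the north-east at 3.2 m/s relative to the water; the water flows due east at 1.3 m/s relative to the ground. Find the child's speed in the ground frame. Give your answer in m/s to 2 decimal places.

In east/north components (m/s): child relative to ship = (-0.566, 0.566); ship relative to water = (2.263, 2.263); water relative to ground = (1.300, 0.000).
Sum = (2.997, 2.828) m/s.
Speed = |(2.997, 2.828)| = 4.121 m/s.

4.12 m/s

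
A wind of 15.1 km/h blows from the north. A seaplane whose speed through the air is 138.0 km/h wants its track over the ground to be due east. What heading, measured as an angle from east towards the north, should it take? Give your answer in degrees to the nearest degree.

The wind pushes perpendicular to the desired track; the heading must have a component into the wind equal to 15.1 km/h: 138.0 sin θ = 15.1.
sin θ = 0.1094, so θ = 6.282°.

6°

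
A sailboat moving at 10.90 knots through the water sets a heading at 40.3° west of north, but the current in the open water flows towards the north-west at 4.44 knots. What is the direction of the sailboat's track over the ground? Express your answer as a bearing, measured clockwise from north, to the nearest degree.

318°

Taking east as x and north as y: velocity relative to the water = (-7.050, 8.313) knots; the water relative to ground = (-3.140, 3.140) knots.
Velocity relative to ground = (-7.050, 8.313) + (-3.140, 3.140) = (-10.190, 11.453) knots.
Bearing = atan2(-10.19, 11.45) = 318.34° clockwise from north.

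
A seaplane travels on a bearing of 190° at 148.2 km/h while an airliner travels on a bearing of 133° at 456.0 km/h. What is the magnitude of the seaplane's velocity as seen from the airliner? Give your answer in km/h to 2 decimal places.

395.33 km/h

Taking east as x and north as y: seaplane velocity = (-25.735, -145.949) km/h; airliner velocity = (333.497, -310.991) km/h.
Velocity of seaplane relative to airliner = (-25.735, -145.949) − (333.497, -310.991) = (-359.232, 165.043) km/h.
Magnitude = |(-359.232, 165.043)| = 395.331 km/h.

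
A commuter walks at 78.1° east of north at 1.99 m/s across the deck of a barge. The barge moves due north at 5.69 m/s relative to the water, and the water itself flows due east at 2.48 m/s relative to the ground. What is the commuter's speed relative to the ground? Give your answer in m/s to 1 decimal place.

In east/north components (m/s): commuter relative to barge = (1.947, 0.410); barge relative to water = (0.000, 5.690); water relative to ground = (2.480, 0.000).
Sum = (4.427, 6.100) m/s.
Speed = |(4.427, 6.100)| = 7.538 m/s.

7.5 m/s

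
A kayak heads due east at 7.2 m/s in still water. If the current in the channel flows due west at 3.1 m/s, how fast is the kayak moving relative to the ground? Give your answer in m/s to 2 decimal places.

4.10 m/s

Taking east as x and north as y: velocity relative to the water = (7.200, 0.000) m/s; the water relative to ground = (-3.100, 0.000) m/s.
Velocity relative to ground = (7.200, 0.000) + (-3.100, 0.000) = (4.100, 0.000) m/s.
Speed = |(4.100, 0.000)| = 4.100 m/s.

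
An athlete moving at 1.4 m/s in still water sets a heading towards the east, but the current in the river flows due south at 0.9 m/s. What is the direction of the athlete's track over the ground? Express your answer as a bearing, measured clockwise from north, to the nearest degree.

123°

Taking east as x and north as y: velocity relative to the water = (1.400, 0.000) m/s; the water relative to ground = (0.000, -0.900) m/s.
Velocity relative to ground = (1.400, 0.000) + (0.000, -0.900) = (1.400, -0.900) m/s.
Bearing = atan2(1.40, -0.90) = 122.74° clockwise from north.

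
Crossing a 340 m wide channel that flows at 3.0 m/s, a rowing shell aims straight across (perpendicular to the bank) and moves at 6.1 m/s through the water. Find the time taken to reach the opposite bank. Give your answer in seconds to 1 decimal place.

The component of the rowing shell's velocity perpendicular to the bank is 6.1 m/s.
The flow acts along the bank and has no component across it.
Time = 340 / 6.100 = 55.738 s.

55.7 s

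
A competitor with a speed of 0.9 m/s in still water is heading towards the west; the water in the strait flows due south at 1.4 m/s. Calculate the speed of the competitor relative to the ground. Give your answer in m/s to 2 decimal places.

Taking east as x and north as y: velocity relative to the water = (-0.900, 0.000) m/s; the water relative to ground = (0.000, -1.400) m/s.
Velocity relative to ground = (-0.900, 0.000) + (0.000, -1.400) = (-0.900, -1.400) m/s.
Speed = |(-0.900, -1.400)| = 1.664 m/s.

1.66 m/s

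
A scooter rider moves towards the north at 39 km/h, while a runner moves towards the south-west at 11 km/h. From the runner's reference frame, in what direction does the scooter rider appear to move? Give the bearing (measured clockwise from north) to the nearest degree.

009°

Taking east as x and north as y: scooter rider velocity = (0.000, 39.000) km/h; runner velocity = (-7.778, -7.778) km/h.
Velocity of scooter rider relative to runner = (0.000, 39.000) − (-7.778, -7.778) = (7.778, 46.778) km/h.
Bearing = atan2(7.78, 46.78) = 9.44° clockwise from north.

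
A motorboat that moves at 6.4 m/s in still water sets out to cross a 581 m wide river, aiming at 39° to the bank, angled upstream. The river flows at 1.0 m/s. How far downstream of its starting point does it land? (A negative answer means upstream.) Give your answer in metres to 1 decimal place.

Perpendicular speed = 4.028 m/s; crossing time = 581 / 4.028 = 144.253 s.
Net downstream speed = -3.974 m/s.
Drift = -3.974 × 144.253 = -573.222 m (upstream).

-573.2 m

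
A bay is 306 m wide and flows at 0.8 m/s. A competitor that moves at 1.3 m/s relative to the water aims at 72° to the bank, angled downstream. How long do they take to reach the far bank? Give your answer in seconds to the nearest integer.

247 s

The component of the competitor's velocity perpendicular to the bank is 1.3 × sin 72° = 1.236 m/s.
Only the cross-stream component determines the crossing time; the current contributes nothing perpendicular to the bank.
Time = 306 / 1.236 = 247.498 s.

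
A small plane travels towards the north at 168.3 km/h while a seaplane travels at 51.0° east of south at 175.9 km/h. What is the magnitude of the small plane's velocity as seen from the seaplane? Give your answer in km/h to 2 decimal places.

310.69 km/h

Taking east as x and north as y: small plane velocity = (0.000, 168.300) km/h; seaplane velocity = (136.700, -110.697) km/h.
Velocity of small plane relative to seaplane = (0.000, 168.300) − (136.700, -110.697) = (-136.700, 278.997) km/h.
Magnitude = |(-136.700, 278.997)| = 310.687 km/h.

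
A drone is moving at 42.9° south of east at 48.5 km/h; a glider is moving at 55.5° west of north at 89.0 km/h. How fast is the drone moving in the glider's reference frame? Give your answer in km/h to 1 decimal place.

137.2 km/h

Taking east as x and north as y: drone velocity = (35.528, -33.015) km/h; glider velocity = (-73.347, 50.410) km/h.
Velocity of drone relative to glider = (35.528, -33.015) − (-73.347, 50.410) = (108.876, -83.425) km/h.
Magnitude = |(108.876, -83.425)| = 137.163 km/h.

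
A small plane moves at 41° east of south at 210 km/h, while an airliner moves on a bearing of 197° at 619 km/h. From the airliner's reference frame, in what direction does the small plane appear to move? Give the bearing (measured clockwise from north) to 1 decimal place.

Taking east as x and north as y: small plane velocity = (137.772, -158.489) km/h; airliner velocity = (-180.978, -591.953) km/h.
Velocity of small plane relative to airliner = (137.772, -158.489) − (-180.978, -591.953) = (318.750, 433.464) km/h.
Bearing = atan2(318.75, 433.46) = 36.33° clockwise from north.

036.3°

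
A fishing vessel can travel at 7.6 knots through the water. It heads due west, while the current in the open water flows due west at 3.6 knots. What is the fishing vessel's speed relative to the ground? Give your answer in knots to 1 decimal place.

Taking east as x and north as y: velocity relative to the water = (-7.600, 0.000) knots; the water relative to ground = (-3.600, 0.000) knots.
Velocity relative to ground = (-7.600, 0.000) + (-3.600, 0.000) = (-11.200, 0.000) knots.
Speed = |(-11.200, 0.000)| = 11.200 knots.

11.2 knots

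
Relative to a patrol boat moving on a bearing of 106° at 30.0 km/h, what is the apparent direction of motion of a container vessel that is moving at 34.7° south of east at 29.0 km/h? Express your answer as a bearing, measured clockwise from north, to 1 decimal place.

Taking east as x and north as y: container vessel velocity = (23.842, -16.509) km/h; patrol boat velocity = (28.838, -8.269) km/h.
Velocity of container vessel relative to patrol boat = (23.842, -16.509) − (28.838, -8.269) = (-4.996, -8.240) km/h.
Bearing = atan2(-5.00, -8.24) = 211.23° clockwise from north.

211.2°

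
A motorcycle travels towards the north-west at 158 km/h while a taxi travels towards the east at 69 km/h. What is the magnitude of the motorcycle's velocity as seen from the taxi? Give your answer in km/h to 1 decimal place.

Taking east as x and north as y: motorcycle velocity = (-111.723, 111.723) km/h; taxi velocity = (69.000, 0.000) km/h.
Velocity of motorcycle relative to taxi = (-111.723, 111.723) − (69.000, 0.000) = (-180.723, 111.723) km/h.
Magnitude = |(-180.723, 111.723)| = 212.468 km/h.

212.5 km/h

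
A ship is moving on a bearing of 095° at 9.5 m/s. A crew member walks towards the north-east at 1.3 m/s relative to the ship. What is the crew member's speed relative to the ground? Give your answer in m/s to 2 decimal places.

Taking east as x and north as y: ship velocity = (9.464, -0.828) m/s; crew member velocity relative to ship = (0.919, 0.919) m/s.
Velocity relative to ground = (9.464, -0.828) + (0.919, 0.919) = (10.383, 0.091) m/s.
Speed = |(10.383, 0.091)| = 10.383 m/s.

10.38 m/s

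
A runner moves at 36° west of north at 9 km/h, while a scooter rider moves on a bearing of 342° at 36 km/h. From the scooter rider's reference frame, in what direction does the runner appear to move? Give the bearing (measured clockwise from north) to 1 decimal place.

167.8°

Taking east as x and north as y: runner velocity = (-5.290, 7.281) km/h; scooter rider velocity = (-11.125, 34.238) km/h.
Velocity of runner relative to scooter rider = (-5.290, 7.281) − (-11.125, 34.238) = (5.835, -26.957) km/h.
Bearing = atan2(5.83, -26.96) = 167.79° clockwise from north.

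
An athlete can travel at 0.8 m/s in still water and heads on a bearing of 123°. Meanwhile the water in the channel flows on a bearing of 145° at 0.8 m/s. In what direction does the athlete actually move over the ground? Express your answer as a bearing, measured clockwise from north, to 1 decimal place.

Taking east as x and north as y: velocity relative to the water = (0.671, -0.436) m/s; the water relative to ground = (0.459, -0.655) m/s.
Velocity relative to ground = (0.671, -0.436) + (0.459, -0.655) = (1.130, -1.091) m/s.
Bearing = atan2(1.13, -1.09) = 134.00° clockwise from north.

134.0°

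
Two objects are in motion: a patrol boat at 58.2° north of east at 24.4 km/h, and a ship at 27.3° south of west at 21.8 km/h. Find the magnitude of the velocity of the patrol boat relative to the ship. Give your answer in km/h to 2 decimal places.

44.54 km/h

Taking east as x and north as y: patrol boat velocity = (12.858, 20.737) km/h; ship velocity = (-19.372, -9.999) km/h.
Velocity of patrol boat relative to ship = (12.858, 20.737) − (-19.372, -9.999) = (32.230, 30.736) km/h.
Magnitude = |(32.230, 30.736)| = 44.536 km/h.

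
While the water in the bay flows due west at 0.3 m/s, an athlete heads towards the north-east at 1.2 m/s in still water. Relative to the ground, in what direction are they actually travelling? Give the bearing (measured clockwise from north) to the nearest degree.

Taking east as x and north as y: velocity relative to the water = (0.849, 0.849) m/s; the water relative to ground = (-0.300, 0.000) m/s.
Velocity relative to ground = (0.849, 0.849) + (-0.300, 0.000) = (0.549, 0.849) m/s.
Bearing = atan2(0.55, 0.85) = 32.88° clockwise from north.

033°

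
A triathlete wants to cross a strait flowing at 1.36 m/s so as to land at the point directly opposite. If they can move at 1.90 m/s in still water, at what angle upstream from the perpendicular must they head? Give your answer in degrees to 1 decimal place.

45.7°

To cancel the current, the upstream component of the triathlete's velocity must equal the flow: 1.90 sin θ = 1.36.
sin θ = 1.36 / 1.90 = 0.7158.
θ = arcsin(0.7158) = 45.708°.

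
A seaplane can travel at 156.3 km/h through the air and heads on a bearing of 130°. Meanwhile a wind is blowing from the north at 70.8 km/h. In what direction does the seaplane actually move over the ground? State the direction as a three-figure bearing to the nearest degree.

Taking east as x and north as y: velocity relative to the air = (119.733, -100.468) km/h; the air relative to ground = (0.000, -70.800) km/h.
Velocity relative to ground = (119.733, -100.468) + (0.000, -70.800) = (119.733, -171.268) km/h.
Bearing = atan2(119.73, -171.27) = 145.04° clockwise from north.

145°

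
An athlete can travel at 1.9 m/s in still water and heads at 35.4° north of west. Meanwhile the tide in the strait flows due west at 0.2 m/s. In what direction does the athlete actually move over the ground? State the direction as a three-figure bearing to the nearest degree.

Taking east as x and north as y: velocity relative to the water = (-1.549, 1.101) m/s; the water relative to ground = (-0.200, 0.000) m/s.
Velocity relative to ground = (-1.549, 1.101) + (-0.200, 0.000) = (-1.749, 1.101) m/s.
Bearing = atan2(-1.75, 1.10) = 302.19° clockwise from north.

302°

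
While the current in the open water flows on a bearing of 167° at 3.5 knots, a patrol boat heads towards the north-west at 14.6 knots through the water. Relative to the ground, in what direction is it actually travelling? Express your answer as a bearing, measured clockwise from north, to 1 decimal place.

305.9°

Taking east as x and north as y: velocity relative to the water = (-10.324, 10.324) knots; the water relative to ground = (0.787, -3.410) knots.
Velocity relative to ground = (-10.324, 10.324) + (0.787, -3.410) = (-9.536, 6.913) knots.
Bearing = atan2(-9.54, 6.91) = 305.94° clockwise from north.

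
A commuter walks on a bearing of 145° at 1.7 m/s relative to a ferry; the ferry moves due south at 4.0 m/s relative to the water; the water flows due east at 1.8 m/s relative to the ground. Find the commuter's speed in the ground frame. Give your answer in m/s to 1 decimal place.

6.1 m/s

In east/north components (m/s): commuter relative to ferry = (0.975, -1.393); ferry relative to water = (0.000, -4.000); water relative to ground = (1.800, 0.000).
Sum = (2.775, -5.393) m/s.
Speed = |(2.775, -5.393)| = 6.065 m/s.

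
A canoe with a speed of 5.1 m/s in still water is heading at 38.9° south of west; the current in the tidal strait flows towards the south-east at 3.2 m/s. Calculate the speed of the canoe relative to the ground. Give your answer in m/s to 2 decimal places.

Taking east as x and north as y: velocity relative to the water = (-3.969, -3.203) m/s; the water relative to ground = (2.263, -2.263) m/s.
Velocity relative to ground = (-3.969, -3.203) + (2.263, -2.263) = (-1.706, -5.465) m/s.
Speed = |(-1.706, -5.465)| = 5.726 m/s.

5.73 m/s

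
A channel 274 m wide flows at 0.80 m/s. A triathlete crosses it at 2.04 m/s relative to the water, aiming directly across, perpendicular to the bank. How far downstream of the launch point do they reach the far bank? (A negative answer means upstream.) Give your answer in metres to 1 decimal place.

Perpendicular speed = 2.040 m/s; crossing time = 274 / 2.040 = 134.314 s.
Net downstream speed = 0.800 m/s.
Drift = 0.800 × 134.314 = 107.451 m (downstream).

107.5 m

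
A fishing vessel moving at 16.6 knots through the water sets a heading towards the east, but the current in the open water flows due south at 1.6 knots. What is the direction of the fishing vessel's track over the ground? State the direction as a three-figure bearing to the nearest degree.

096°

Taking east as x and north as y: velocity relative to the water = (16.600, 0.000) knots; the water relative to ground = (0.000, -1.600) knots.
Velocity relative to ground = (16.600, 0.000) + (0.000, -1.600) = (16.600, -1.600) knots.
Bearing = atan2(16.60, -1.60) = 95.51° clockwise from north.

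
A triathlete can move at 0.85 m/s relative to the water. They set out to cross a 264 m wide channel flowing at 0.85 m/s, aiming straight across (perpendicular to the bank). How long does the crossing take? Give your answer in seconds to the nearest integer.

311 s

The component of the triathlete's velocity perpendicular to the bank is 0.85 m/s.
The flow acts along the bank and has no component across it.
Time = 264 / 0.850 = 310.588 s.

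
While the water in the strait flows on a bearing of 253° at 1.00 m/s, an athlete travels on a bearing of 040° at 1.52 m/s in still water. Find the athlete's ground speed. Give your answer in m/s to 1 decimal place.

0.9 m/s

Taking east as x and north as y: velocity relative to the water = (0.977, 1.164) m/s; the water relative to ground = (-0.956, -0.292) m/s.
Velocity relative to ground = (0.977, 1.164) + (-0.956, -0.292) = (0.021, 0.872) m/s.
Speed = |(0.021, 0.872)| = 0.872 m/s.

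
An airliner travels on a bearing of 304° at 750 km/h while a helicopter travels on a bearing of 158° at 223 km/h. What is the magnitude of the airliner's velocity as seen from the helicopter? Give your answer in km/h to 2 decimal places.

943.16 km/h

Taking east as x and north as y: airliner velocity = (-621.778, 419.395) km/h; helicopter velocity = (83.537, -206.762) km/h.
Velocity of airliner relative to helicopter = (-621.778, 419.395) − (83.537, -206.762) = (-705.315, 626.157) km/h.
Magnitude = |(-705.315, 626.157)| = 943.155 km/h.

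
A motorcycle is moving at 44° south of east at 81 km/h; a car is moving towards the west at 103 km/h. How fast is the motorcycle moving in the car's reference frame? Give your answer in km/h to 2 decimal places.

Taking east as x and north as y: motorcycle velocity = (58.267, -56.267) km/h; car velocity = (-103.000, 0.000) km/h.
Velocity of motorcycle relative to car = (58.267, -56.267) − (-103.000, 0.000) = (161.267, -56.267) km/h.
Magnitude = |(161.267, -56.267)| = 170.801 km/h.

170.80 km/h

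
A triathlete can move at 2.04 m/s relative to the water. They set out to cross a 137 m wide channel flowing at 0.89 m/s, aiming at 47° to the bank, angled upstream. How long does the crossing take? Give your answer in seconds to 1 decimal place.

91.8 s

The component of the triathlete's velocity perpendicular to the bank is 2.04 × sin 47° = 1.492 m/s.
The flow acts along the bank and has no component across it.
Time = 137 / 1.492 = 91.825 s.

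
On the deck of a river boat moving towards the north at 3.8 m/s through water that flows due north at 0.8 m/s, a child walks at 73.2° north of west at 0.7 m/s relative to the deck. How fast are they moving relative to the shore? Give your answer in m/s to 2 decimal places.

In east/north components (m/s): child relative to river boat = (-0.202, 0.670); river boat relative to water = (0.000, 3.800); water relative to ground = (0.000, 0.800).
Sum = (-0.202, 5.270) m/s.
Speed = |(-0.202, 5.270)| = 5.274 m/s.

5.27 m/s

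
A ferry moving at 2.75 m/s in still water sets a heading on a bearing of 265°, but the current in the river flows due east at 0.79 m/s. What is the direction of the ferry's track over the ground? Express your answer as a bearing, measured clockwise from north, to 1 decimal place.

Taking east as x and north as y: velocity relative to the water = (-2.740, -0.240) m/s; the water relative to ground = (0.790, 0.000) m/s.
Velocity relative to ground = (-2.740, -0.240) + (0.790, 0.000) = (-1.950, -0.240) m/s.
Bearing = atan2(-1.95, -0.24) = 262.99° clockwise from north.

263.0°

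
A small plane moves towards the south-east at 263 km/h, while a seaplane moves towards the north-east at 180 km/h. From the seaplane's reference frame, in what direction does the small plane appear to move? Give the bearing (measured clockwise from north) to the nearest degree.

169°

Taking east as x and north as y: small plane velocity = (185.969, -185.969) km/h; seaplane velocity = (127.279, 127.279) km/h.
Velocity of small plane relative to seaplane = (185.969, -185.969) − (127.279, 127.279) = (58.690, -313.248) km/h.
Bearing = atan2(58.69, -313.25) = 169.39° clockwise from north.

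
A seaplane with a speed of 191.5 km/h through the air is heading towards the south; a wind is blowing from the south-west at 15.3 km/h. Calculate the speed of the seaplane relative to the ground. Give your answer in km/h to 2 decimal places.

Taking east as x and north as y: velocity relative to the air = (0.000, -191.500) km/h; the air relative to ground = (10.819, 10.819) km/h.
Velocity relative to ground = (0.000, -191.500) + (10.819, 10.819) = (10.819, -180.681) km/h.
Speed = |(10.819, -180.681)| = 181.005 km/h.

181.00 km/h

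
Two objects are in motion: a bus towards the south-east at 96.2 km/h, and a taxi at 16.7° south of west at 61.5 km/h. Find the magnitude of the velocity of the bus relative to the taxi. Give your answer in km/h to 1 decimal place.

136.6 km/h

Taking east as x and north as y: bus velocity = (68.024, -68.024) km/h; taxi velocity = (-58.906, -17.673) km/h.
Velocity of bus relative to taxi = (68.024, -68.024) − (-58.906, -17.673) = (126.930, -50.351) km/h.
Magnitude = |(126.930, -50.351)| = 136.552 km/h.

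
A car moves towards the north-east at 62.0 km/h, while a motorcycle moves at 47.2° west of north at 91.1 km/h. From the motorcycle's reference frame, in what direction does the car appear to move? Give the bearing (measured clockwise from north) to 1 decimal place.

099.3°

Taking east as x and north as y: car velocity = (43.841, 43.841) km/h; motorcycle velocity = (-66.843, 61.897) km/h.
Velocity of car relative to motorcycle = (43.841, 43.841) − (-66.843, 61.897) = (110.683, -18.056) km/h.
Bearing = atan2(110.68, -18.06) = 99.27° clockwise from north.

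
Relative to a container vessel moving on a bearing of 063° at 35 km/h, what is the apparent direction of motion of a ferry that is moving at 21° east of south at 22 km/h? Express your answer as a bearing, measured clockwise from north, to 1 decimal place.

Taking east as x and north as y: ferry velocity = (7.884, -20.539) km/h; container vessel velocity = (31.185, 15.890) km/h.
Velocity of ferry relative to container vessel = (7.884, -20.539) − (31.185, 15.890) = (-23.301, -36.428) km/h.
Bearing = atan2(-23.30, -36.43) = 212.60° clockwise from north.

212.6°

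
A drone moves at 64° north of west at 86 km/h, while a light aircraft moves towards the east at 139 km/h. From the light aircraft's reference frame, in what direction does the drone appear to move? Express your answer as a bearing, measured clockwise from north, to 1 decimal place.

Taking east as x and north as y: drone velocity = (-37.700, 77.296) km/h; light aircraft velocity = (139.000, 0.000) km/h.
Velocity of drone relative to light aircraft = (-37.700, 77.296) − (139.000, 0.000) = (-176.700, 77.296) km/h.
Bearing = atan2(-176.70, 77.30) = 293.63° clockwise from north.

293.6°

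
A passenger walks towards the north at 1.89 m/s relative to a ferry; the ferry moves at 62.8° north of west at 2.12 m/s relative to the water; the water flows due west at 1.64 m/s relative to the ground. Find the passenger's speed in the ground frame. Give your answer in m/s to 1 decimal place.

4.6 m/s

In east/north components (m/s): passenger relative to ferry = (0.000, 1.890); ferry relative to water = (-0.969, 1.886); water relative to ground = (-1.640, 0.000).
Sum = (-2.609, 3.776) m/s.
Speed = |(-2.609, 3.776)| = 4.589 m/s.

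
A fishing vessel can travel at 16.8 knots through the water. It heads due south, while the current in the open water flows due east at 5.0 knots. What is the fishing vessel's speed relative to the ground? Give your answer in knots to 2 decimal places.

Taking east as x and north as y: velocity relative to the water = (0.000, -16.800) knots; the water relative to ground = (5.000, 0.000) knots.
Velocity relative to ground = (0.000, -16.800) + (5.000, 0.000) = (5.000, -16.800) knots.
Speed = |(5.000, -16.800)| = 17.528 knots.

17.53 knots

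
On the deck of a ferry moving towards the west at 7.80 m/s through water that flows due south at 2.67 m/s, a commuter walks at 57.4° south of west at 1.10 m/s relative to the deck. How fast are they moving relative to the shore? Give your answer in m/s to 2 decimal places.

In east/north components (m/s): commuter relative to ferry = (-0.593, -0.927); ferry relative to water = (-7.800, 0.000); water relative to ground = (0.000, -2.670).
Sum = (-8.393, -3.597) m/s.
Speed = |(-8.393, -3.597)| = 9.131 m/s.

9.13 m/s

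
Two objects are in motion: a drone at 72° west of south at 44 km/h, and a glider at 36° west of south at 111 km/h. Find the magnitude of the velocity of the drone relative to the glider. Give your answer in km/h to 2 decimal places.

Taking east as x and north as y: drone velocity = (-41.846, -13.597) km/h; glider velocity = (-65.244, -89.801) km/h.
Velocity of drone relative to glider = (-41.846, -13.597) − (-65.244, -89.801) = (23.398, 76.204) km/h.
Magnitude = |(23.398, 76.204)| = 79.715 km/h.

79.72 km/h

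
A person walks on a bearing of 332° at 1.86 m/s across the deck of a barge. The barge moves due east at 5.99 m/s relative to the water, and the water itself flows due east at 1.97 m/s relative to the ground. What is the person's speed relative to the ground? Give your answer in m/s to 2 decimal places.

In east/north components (m/s): person relative to barge = (-0.873, 1.642); barge relative to water = (5.990, 0.000); water relative to ground = (1.970, 0.000).
Sum = (7.087, 1.642) m/s.
Speed = |(7.087, 1.642)| = 7.275 m/s.

7.27 m/s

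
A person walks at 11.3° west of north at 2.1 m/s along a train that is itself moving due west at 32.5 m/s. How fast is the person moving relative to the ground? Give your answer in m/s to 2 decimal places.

Taking east as x and north as y: train velocity = (-32.500, 0.000) m/s; person velocity relative to train = (-0.411, 2.059) m/s.
Velocity relative to ground = (-32.500, 0.000) + (-0.411, 2.059) = (-32.911, 2.059) m/s.
Speed = |(-32.911, 2.059)| = 32.976 m/s.

32.98 m/s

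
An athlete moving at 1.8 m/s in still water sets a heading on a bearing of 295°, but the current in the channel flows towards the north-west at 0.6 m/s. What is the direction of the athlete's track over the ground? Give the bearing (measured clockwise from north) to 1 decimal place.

Taking east as x and north as y: velocity relative to the water = (-1.631, 0.761) m/s; the water relative to ground = (-0.424, 0.424) m/s.
Velocity relative to ground = (-1.631, 0.761) + (-0.424, 0.424) = (-2.056, 1.185) m/s.
Bearing = atan2(-2.06, 1.18) = 299.96° clockwise from north.

300.0°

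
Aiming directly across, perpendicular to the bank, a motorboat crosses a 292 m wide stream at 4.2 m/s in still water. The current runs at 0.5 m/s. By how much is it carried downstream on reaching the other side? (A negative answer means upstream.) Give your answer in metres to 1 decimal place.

34.8 m

Perpendicular speed = 4.200 m/s; crossing time = 292 / 4.200 = 69.524 s.
Net downstream speed = 0.500 m/s.
Drift = 0.500 × 69.524 = 34.762 m (downstream).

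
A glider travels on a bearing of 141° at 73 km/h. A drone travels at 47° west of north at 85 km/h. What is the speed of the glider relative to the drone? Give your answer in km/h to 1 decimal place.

Taking east as x and north as y: glider velocity = (45.940, -56.732) km/h; drone velocity = (-62.165, 57.970) km/h.
Velocity of glider relative to drone = (45.940, -56.732) − (-62.165, 57.970) = (108.105, -114.702) km/h.
Magnitude = |(108.105, -114.702)| = 157.617 km/h.

157.6 km/h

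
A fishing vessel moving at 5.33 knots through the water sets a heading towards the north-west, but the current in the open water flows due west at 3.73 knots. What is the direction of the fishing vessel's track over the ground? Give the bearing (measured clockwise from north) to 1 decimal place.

296.7°

Taking east as x and north as y: velocity relative to the water = (-3.769, 3.769) knots; the water relative to ground = (-3.730, 0.000) knots.
Velocity relative to ground = (-3.769, 3.769) + (-3.730, 0.000) = (-7.499, 3.769) knots.
Bearing = atan2(-7.50, 3.77) = 296.68° clockwise from north.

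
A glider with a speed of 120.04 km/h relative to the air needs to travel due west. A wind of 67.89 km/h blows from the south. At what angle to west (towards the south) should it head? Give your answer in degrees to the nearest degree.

34°

The wind pushes perpendicular to the desired track; the heading must have a component into the wind equal to 67.89 km/h: 120.04 sin θ = 67.89.
sin θ = 0.5656, so θ = 34.441°.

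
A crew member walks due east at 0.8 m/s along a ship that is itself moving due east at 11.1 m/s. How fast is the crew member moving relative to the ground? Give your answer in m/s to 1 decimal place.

Taking east as x and north as y: ship velocity = (11.100, 0.000) m/s; crew member velocity relative to ship = (0.800, 0.000) m/s.
Velocity relative to ground = (11.100, 0.000) + (0.800, 0.000) = (11.900, 0.000) m/s.
Speed = |(11.900, 0.000)| = 11.900 m/s.

11.9 m/s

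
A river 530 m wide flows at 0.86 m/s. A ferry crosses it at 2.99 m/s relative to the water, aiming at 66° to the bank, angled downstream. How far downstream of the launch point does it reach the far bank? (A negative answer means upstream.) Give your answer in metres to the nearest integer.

Perpendicular speed = 2.732 m/s; crossing time = 530 / 2.732 = 194.033 s.
Net downstream speed = 2.076 m/s.
Drift = 2.076 × 194.033 = 402.839 m (downstream).

403 m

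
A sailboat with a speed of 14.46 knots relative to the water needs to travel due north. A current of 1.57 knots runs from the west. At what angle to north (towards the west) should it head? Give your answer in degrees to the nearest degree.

The current pushes perpendicular to the desired track; the heading must have a component into the current equal to 1.57 knots: 14.46 sin θ = 1.57.
sin θ = 0.1086, so θ = 6.233°.

6°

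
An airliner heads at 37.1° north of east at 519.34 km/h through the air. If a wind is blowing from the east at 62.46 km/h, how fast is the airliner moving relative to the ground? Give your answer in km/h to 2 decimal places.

471.03 km/h

Taking east as x and north as y: velocity relative to the air = (414.217, 313.270) km/h; the air relative to ground = (-62.460, 0.000) km/h.
Velocity relative to ground = (414.217, 313.270) + (-62.460, 0.000) = (351.757, 313.270) km/h.
Speed = |(351.757, 313.270)| = 471.032 km/h.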